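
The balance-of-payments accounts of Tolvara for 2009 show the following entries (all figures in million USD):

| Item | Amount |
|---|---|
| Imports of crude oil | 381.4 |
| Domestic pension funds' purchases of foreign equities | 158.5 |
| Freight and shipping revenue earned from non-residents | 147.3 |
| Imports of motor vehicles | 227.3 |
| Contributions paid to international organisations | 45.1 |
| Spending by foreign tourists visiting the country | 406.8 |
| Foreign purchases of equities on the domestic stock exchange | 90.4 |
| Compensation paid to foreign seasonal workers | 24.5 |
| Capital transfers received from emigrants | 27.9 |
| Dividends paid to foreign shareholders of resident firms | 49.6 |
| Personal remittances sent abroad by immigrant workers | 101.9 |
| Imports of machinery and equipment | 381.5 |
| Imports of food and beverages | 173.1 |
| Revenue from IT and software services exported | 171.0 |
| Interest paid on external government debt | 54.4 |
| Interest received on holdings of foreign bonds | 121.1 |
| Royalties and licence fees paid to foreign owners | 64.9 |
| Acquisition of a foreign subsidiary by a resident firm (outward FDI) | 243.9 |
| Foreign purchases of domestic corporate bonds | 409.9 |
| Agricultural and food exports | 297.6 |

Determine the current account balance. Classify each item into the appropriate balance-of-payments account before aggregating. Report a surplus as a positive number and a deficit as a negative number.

Goods: -381.4 - 381.5 + 297.6 - 173.1 - 227.3 = -865.7
Services: 406.8 + 171.0 - 64.9 + 147.3 = 660.2
Primary income: -54.4 - 49.6 - 24.5 + 121.1 = -7.4
Secondary income: -101.9 - 45.1 = -147.0
Current account = (-865.7) + 660.2 + (-7.4) + (-147.0) = -359.9
(Excluded from the current account — financial account: domestic pension funds' purchases of foreign equities 158.5, foreign purchases of equities on the domestic stock exchange 90.4, acquisition of a foreign subsidiary by a resident firm (outward FDI) 243.9, foreign purchases of domestic corporate bonds 409.9; capital account: capital transfers received from emigrants 27.9.)

-359.9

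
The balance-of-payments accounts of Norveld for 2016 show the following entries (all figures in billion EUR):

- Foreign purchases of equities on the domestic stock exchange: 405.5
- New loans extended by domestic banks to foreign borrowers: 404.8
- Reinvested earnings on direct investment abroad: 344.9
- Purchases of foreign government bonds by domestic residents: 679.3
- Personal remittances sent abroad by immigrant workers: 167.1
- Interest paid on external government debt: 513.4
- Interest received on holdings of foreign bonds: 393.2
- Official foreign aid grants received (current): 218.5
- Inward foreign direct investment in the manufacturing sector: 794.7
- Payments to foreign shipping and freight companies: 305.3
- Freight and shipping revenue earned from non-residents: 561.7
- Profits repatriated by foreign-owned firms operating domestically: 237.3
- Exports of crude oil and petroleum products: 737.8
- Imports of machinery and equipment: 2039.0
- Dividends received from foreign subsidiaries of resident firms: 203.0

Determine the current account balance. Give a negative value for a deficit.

Goods: -2039.0 + 737.8 = -1301.2
Services: -305.3 + 561.7 = 256.4
Primary income: -513.4 + 393.2 + 344.9 + 203.0 - 237.3 = 190.4
Secondary income: -167.1 + 218.5 = 51.4
Current account = (-1301.2) + 256.4 + 190.4 + 51.4 = -803.0
(Excluded from the current account — financial account: foreign purchases of equities on the domestic stock exchange 405.5, new loans extended by domestic banks to foreign borrowers 404.8, purchases of foreign government bonds by domestic residents 679.3, inward foreign direct investment in the manufacturing sector 794.7.)

-803.0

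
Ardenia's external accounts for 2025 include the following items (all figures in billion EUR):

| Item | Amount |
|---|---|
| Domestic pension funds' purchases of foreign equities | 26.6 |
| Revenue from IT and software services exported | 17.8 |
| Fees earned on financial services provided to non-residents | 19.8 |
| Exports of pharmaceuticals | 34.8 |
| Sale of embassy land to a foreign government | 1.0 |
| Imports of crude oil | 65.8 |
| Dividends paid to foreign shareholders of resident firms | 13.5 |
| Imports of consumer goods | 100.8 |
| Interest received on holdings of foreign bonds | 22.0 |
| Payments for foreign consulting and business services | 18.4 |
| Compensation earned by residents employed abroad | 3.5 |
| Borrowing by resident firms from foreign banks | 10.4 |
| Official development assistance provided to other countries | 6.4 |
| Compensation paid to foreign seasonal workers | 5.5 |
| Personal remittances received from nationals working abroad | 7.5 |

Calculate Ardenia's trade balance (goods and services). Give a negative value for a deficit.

-112.6

Goods: 34.8 - 100.8 - 65.8 = -131.8
Services: 19.8 - 18.4 + 17.8 = 19.2
Trade balance = -131.8 + 19.2 = -112.6
(Excluded from the trade balance — financial account: domestic pension funds' purchases of foreign equities 26.6, borrowing by resident firms from foreign banks 10.4; capital account: sale of embassy land to a foreign government 1.0; primary income: dividends paid to foreign shareholders of resident firms 13.5, interest received on holdings of foreign bonds 22.0, compensation earned by residents employed abroad 3.5, compensation paid to foreign seasonal workers 5.5; secondary income: official development assistance provided to other countries 6.4, personal remittances received from nationals working abroad 7.5.)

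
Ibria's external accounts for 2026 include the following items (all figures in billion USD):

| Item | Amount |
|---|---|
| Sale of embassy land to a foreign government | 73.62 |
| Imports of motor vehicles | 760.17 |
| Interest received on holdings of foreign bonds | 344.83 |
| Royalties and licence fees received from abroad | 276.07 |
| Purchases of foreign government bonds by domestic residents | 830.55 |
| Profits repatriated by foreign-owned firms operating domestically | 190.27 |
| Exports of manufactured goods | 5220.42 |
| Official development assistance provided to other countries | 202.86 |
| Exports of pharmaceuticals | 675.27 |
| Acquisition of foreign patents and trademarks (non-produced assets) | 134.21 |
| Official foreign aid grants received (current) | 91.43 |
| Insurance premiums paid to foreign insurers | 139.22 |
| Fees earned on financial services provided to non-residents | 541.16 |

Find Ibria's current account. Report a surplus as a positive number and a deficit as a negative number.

5856.66

Goods: 675.27 - 760.17 + 5220.42 = 5135.52
Services: 276.07 - 139.22 + 541.16 = 678.01
Primary income: 344.83 - 190.27 = 154.56
Secondary income: -202.86 + 91.43 = -111.43
Current account = 5135.52 + 678.01 + 154.56 + (-111.43) = 5856.66
(Excluded from the current account — capital account: sale of embassy land to a foreign government 73.62, acquisition of foreign patents and trademarks (non-produced assets) 134.21; financial account: purchases of foreign government bonds by domestic residents 830.55.)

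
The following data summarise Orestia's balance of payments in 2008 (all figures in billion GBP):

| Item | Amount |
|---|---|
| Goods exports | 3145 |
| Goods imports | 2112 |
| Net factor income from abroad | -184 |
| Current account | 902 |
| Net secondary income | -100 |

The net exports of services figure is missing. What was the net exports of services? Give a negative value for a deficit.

Current account = goods balance + services balance + net primary income + net secondary income
Sum of the known components = 749
Net exports of services = CA - (known components) = 902 - 749 = 153

153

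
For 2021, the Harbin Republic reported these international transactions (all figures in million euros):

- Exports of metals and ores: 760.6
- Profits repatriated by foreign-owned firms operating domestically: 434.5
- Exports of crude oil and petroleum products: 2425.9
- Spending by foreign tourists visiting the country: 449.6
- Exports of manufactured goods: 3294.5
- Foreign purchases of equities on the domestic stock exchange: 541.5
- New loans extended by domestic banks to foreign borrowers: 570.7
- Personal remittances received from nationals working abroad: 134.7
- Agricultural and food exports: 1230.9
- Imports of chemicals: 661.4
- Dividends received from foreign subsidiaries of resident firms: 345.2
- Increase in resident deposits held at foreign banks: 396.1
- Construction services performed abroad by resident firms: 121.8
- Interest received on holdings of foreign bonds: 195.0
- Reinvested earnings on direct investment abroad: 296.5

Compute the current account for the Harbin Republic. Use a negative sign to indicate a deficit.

Goods: 760.6 + 3294.5 + 1230.9 + 2425.9 - 661.4 = 7050.5
Services: 449.6 + 121.8 = 571.4
Primary income: 345.2 + 296.5 - 434.5 + 195.0 = 402.2
Secondary income: 134.7
Current account = 7050.5 + 571.4 + 402.2 + 134.7 = 8158.8
(Excluded from the current account — financial account: foreign purchases of equities on the domestic stock exchange 541.5, new loans extended by domestic banks to foreign borrowers 570.7, increase in resident deposits held at foreign banks 396.1.)

8158.8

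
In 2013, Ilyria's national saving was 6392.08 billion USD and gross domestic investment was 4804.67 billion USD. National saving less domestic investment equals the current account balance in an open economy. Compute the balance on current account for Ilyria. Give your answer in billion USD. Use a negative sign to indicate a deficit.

1587.41

CA = S - I = 6392.08 - 4804.67 = 1587.41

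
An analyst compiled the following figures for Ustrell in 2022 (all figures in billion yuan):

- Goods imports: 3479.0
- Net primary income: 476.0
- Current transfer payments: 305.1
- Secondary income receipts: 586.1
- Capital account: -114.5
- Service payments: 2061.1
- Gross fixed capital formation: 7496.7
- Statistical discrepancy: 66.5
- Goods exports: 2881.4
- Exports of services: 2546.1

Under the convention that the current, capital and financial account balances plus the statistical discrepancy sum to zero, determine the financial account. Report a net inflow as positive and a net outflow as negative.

-596.4

Goods balance = 2881.4 - 3479.0 = -597.6
Services balance = 2546.1 - 2061.1 = 485.0
Trade balance (goods + services) = -597.6 + 485.0 = -112.6
Net primary income = 476.0
Net secondary income = 586.1 - 305.1 = 281.0
Current account = -112.6 + 476.0 + 281.0 = 644.4
Financial account = -(644.4 + (-114.5) + 66.5) = -596.4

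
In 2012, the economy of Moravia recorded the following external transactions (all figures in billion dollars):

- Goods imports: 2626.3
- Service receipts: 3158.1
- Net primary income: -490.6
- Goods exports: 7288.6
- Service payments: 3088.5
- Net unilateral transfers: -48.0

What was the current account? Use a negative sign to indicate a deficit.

Goods balance = 7288.6 - 2626.3 = 4662.3
Services balance = 3158.1 - 3088.5 = 69.6
Trade balance (goods + services) = 4662.3 + 69.6 = 4731.9
Net primary income = -490.6
Net secondary income = -48.0
Current account = 4731.9 + (-490.6) + (-48.0) = 4193.3

4193.3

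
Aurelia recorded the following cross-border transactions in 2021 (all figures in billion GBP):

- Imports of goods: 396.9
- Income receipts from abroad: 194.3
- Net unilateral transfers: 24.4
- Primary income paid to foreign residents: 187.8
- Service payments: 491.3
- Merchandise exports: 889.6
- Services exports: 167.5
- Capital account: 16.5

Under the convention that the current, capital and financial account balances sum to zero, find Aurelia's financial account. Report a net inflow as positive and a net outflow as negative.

-216.3

Goods balance = 889.6 - 396.9 = 492.7
Services balance = 167.5 - 491.3 = -323.8
Trade balance (goods + services) = 492.7 + (-323.8) = 168.9
Net primary income = 194.3 - 187.8 = 6.5
Net secondary income = 24.4
Current account = 168.9 + 6.5 + 24.4 = 199.8
Financial account = -(199.8 + 16.5) = -216.3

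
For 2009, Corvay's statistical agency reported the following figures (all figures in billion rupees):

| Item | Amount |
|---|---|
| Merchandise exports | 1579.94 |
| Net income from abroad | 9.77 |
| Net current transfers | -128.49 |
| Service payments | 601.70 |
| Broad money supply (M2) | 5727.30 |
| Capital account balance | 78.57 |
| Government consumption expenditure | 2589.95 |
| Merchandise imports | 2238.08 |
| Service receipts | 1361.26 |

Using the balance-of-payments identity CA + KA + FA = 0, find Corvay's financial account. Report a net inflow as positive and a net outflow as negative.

Goods balance = 1579.94 - 2238.08 = -658.14
Services balance = 1361.26 - 601.70 = 759.56
Trade balance (goods + services) = -658.14 + 759.56 = 101.42
Net primary income = 9.77
Net secondary income = -128.49
Current account = 101.42 + 9.77 + (-128.49) = -17.30
Financial account = -(-17.30 + 78.57) = -61.27

-61.27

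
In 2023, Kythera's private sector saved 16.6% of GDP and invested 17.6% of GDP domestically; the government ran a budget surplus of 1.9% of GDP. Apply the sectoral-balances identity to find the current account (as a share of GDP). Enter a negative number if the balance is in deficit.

By the sectoral-balances identity, CA = (S_private - I) + (T - G).
Private balance = 16.6 - 17.6 = -1.0
Government balance (T - G) = 1.9
CA = -1.0 + 1.9 = 0.9

0.9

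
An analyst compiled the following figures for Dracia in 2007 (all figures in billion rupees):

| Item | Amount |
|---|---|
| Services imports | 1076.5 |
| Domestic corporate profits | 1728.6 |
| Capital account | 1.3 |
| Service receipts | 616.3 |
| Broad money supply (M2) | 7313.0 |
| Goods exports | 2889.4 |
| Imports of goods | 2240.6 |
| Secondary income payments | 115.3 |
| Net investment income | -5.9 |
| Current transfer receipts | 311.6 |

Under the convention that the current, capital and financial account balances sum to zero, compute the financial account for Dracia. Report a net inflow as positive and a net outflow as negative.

Goods balance = 2889.4 - 2240.6 = 648.8
Services balance = 616.3 - 1076.5 = -460.2
Trade balance (goods + services) = 648.8 + (-460.2) = 188.6
Net primary income = -5.9
Net secondary income = 311.6 - 115.3 = 196.3
Current account = 188.6 + (-5.9) + 196.3 = 379.0
Financial account = -(379.0 + 1.3) = -380.3

-380.3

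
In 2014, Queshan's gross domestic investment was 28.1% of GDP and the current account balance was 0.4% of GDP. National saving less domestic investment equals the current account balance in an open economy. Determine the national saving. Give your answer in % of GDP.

S = I + CA = 28.1 + 0.4 = 28.5

28.5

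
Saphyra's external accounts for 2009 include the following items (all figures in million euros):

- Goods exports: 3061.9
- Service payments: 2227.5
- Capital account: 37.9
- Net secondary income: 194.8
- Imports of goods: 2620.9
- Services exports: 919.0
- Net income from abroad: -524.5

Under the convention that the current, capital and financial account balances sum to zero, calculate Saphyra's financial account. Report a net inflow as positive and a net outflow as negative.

Goods balance = 3061.9 - 2620.9 = 441.0
Services balance = 919.0 - 2227.5 = -1308.5
Trade balance (goods + services) = 441.0 + (-1308.5) = -867.5
Net primary income = -524.5
Net secondary income = 194.8
Current account = -867.5 + (-524.5) + 194.8 = -1197.2
Financial account = -(-1197.2 + 37.9) = 1159.3

1159.3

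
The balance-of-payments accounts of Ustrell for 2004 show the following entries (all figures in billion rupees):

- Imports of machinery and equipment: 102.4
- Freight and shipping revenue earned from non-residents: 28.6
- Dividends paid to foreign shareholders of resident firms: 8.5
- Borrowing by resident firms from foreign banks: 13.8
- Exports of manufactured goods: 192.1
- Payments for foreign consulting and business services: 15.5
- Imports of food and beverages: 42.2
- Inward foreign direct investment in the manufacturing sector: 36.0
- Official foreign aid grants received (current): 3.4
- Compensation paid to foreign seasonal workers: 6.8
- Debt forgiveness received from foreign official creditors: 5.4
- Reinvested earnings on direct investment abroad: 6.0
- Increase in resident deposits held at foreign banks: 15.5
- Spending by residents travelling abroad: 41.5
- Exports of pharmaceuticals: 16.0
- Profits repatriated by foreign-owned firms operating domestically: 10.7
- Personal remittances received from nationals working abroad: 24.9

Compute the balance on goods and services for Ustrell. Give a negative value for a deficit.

35.1

Goods: 16.0 - 102.4 - 42.2 + 192.1 = 63.5
Services: -15.5 - 41.5 + 28.6 = -28.4
Trade balance = 63.5 + (-28.4) = 35.1
(Excluded from the trade balance — primary income: dividends paid to foreign shareholders of resident firms 8.5, compensation paid to foreign seasonal workers 6.8, reinvested earnings on direct investment abroad 6.0, profits repatriated by foreign-owned firms operating domestically 10.7; financial account: borrowing by resident firms from foreign banks 13.8, inward foreign direct investment in the manufacturing sector 36.0, increase in resident deposits held at foreign banks 15.5; secondary income: official foreign aid grants received (current) 3.4, personal remittances received from nationals working abroad 24.9; capital account: debt forgiveness received from foreign official creditors 5.4.)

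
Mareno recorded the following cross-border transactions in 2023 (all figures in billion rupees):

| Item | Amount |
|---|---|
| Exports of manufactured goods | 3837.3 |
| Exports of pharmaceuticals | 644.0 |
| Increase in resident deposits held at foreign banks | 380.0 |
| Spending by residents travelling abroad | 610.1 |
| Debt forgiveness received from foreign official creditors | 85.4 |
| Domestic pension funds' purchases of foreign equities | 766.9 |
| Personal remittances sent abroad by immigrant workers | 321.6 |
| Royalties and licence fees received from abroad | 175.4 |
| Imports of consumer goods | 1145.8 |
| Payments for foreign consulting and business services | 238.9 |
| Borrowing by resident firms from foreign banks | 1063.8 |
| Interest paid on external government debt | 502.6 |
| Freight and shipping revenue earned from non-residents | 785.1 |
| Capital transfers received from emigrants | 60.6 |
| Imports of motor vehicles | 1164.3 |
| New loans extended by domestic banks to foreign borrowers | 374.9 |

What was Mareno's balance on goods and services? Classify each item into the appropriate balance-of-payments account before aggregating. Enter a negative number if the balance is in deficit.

2282.7

Goods: 644.0 - 1164.3 + 3837.3 - 1145.8 = 2171.2
Services: -238.9 + 175.4 + 785.1 - 610.1 = 111.5
Trade balance = 2171.2 + 111.5 = 2282.7
(Excluded from the trade balance — financial account: increase in resident deposits held at foreign banks 380.0, domestic pension funds' purchases of foreign equities 766.9, borrowing by resident firms from foreign banks 1063.8, new loans extended by domestic banks to foreign borrowers 374.9; capital account: debt forgiveness received from foreign official creditors 85.4, capital transfers received from emigrants 60.6; secondary income: personal remittances sent abroad by immigrant workers 321.6; primary income: interest paid on external government debt 502.6.)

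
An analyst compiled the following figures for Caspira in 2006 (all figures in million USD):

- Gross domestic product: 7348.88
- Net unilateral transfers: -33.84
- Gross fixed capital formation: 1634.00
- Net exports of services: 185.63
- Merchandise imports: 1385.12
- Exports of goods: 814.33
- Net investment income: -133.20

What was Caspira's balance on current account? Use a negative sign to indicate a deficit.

Goods balance = 814.33 - 1385.12 = -570.79
Services balance = 185.63
Trade balance (goods + services) = -570.79 + 185.63 = -385.16
Net primary income = -133.20
Net secondary income = -33.84
Current account = -385.16 + (-133.20) + (-33.84) = -552.20

-552.20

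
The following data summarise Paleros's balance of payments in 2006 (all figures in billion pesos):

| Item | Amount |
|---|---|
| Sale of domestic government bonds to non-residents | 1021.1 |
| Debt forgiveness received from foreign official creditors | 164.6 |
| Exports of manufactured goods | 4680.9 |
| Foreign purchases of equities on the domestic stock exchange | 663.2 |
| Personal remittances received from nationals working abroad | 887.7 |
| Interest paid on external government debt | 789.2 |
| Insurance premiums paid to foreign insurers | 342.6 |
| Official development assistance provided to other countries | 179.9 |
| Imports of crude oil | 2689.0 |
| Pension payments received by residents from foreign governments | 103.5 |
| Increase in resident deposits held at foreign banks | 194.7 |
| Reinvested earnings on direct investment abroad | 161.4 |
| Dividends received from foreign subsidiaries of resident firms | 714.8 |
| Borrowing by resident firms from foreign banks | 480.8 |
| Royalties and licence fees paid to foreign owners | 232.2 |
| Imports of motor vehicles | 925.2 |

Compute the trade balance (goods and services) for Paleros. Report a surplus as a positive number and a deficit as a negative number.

491.9

Goods: 4680.9 - 925.2 - 2689.0 = 1066.7
Services: -342.6 - 232.2 = -574.8
Trade balance = 1066.7 + (-574.8) = 491.9
(Excluded from the trade balance — financial account: sale of domestic government bonds to non-residents 1021.1, foreign purchases of equities on the domestic stock exchange 663.2, increase in resident deposits held at foreign banks 194.7, borrowing by resident firms from foreign banks 480.8; capital account: debt forgiveness received from foreign official creditors 164.6; secondary income: personal remittances received from nationals working abroad 887.7, official development assistance provided to other countries 179.9, pension payments received by residents from foreign governments 103.5; primary income: interest paid on external government debt 789.2, reinvested earnings on direct investment abroad 161.4, dividends received from foreign subsidiaries of resident firms 714.8.)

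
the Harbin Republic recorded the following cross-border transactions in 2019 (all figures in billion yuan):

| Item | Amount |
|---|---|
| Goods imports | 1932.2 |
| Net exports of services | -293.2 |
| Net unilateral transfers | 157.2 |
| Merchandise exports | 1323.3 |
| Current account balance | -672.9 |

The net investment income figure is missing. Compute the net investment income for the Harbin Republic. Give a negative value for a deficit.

Current account = goods balance + services balance + net primary income + net secondary income
Sum of the known components = -744.9
Net investment income = CA - (known components) = -672.9 - (-744.9) = 72.0

72.0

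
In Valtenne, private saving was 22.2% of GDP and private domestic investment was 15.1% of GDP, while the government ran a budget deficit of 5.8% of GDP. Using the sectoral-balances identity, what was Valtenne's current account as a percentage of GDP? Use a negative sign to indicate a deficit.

By the sectoral-balances identity, CA = (S_private - I) + (T - G).
Private balance = 22.2 - 15.1 = 7.1
Government balance (T - G) = -5.8
CA = 7.1 + (-5.8) = 1.3

1.3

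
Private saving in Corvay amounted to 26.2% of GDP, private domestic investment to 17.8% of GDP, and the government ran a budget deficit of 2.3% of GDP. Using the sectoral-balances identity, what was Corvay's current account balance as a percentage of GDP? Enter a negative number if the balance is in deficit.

By the sectoral-balances identity, CA = (S_private - I) + (T - G).
Private balance = 26.2 - 17.8 = 8.4
Government balance (T - G) = -2.3
CA = 8.4 + (-2.3) = 6.1

6.1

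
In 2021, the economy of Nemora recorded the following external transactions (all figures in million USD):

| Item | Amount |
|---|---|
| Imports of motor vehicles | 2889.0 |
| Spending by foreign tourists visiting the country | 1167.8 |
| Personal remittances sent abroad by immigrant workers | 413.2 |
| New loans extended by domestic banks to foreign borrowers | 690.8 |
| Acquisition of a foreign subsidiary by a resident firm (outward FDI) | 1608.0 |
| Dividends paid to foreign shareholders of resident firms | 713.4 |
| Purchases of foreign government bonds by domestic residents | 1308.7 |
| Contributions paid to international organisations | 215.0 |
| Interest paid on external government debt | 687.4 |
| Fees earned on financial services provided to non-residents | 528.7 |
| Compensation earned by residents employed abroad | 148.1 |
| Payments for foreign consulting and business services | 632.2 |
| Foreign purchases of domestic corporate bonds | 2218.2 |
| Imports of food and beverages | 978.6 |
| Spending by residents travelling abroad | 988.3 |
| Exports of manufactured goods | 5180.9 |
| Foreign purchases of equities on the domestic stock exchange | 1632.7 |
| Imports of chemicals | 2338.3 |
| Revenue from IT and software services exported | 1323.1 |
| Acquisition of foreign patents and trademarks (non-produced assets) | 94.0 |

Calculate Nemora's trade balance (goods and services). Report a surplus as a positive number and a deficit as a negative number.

Goods: -978.6 - 2889.0 + 5180.9 - 2338.3 = -1025.0
Services: -632.2 + 1167.8 + 528.7 - 988.3 + 1323.1 = 1399.1
Trade balance = -1025.0 + 1399.1 = 374.1
(Excluded from the trade balance — secondary income: personal remittances sent abroad by immigrant workers 413.2, contributions paid to international organisations 215.0; financial account: new loans extended by domestic banks to foreign borrowers 690.8, acquisition of a foreign subsidiary by a resident firm (outward FDI) 1608.0, purchases of foreign government bonds by domestic residents 1308.7, foreign purchases of domestic corporate bonds 2218.2, foreign purchases of equities on the domestic stock exchange 1632.7; primary income: dividends paid to foreign shareholders of resident firms 713.4, interest paid on external government debt 687.4, compensation earned by residents employed abroad 148.1; capital account: acquisition of foreign patents and trademarks (non-produced assets) 94.0.)

374.1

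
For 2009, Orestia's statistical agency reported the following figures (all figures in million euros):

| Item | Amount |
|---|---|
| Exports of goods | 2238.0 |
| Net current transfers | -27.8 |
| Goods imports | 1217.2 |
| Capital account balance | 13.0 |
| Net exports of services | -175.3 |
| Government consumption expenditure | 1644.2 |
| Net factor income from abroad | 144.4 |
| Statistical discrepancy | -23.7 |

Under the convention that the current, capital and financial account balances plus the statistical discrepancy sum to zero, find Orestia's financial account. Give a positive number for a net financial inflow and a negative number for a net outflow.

Goods balance = 2238.0 - 1217.2 = 1020.8
Services balance = -175.3
Trade balance (goods + services) = 1020.8 + (-175.3) = 845.5
Net primary income = 144.4
Net secondary income = -27.8
Current account = 845.5 + 144.4 + (-27.8) = 962.1
Financial account = -(962.1 + 13.0 + (-23.7)) = -951.4

-951.4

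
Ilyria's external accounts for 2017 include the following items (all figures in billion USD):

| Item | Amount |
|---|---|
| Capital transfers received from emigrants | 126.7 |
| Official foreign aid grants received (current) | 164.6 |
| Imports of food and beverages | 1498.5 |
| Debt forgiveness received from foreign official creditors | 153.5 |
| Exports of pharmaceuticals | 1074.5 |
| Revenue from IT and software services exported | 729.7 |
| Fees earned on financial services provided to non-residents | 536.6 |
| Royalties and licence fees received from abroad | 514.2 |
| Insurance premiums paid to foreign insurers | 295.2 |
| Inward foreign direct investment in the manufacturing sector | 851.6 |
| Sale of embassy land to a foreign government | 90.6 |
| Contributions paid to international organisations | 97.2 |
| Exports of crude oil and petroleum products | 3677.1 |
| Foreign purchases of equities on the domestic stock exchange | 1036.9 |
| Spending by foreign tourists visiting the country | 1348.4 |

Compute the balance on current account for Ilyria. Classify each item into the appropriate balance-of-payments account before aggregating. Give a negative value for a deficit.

6154.2

Goods: 3677.1 - 1498.5 + 1074.5 = 3253.1
Services: 514.2 - 295.2 + 536.6 + 729.7 + 1348.4 = 2833.7
Secondary income: 164.6 - 97.2 = 67.4
Current account = 3253.1 + 2833.7 + 67.4 = 6154.2
(Excluded from the current account — capital account: capital transfers received from emigrants 126.7, debt forgiveness received from foreign official creditors 153.5, sale of embassy land to a foreign government 90.6; financial account: inward foreign direct investment in the manufacturing sector 851.6, foreign purchases of equities on the domestic stock exchange 1036.9.)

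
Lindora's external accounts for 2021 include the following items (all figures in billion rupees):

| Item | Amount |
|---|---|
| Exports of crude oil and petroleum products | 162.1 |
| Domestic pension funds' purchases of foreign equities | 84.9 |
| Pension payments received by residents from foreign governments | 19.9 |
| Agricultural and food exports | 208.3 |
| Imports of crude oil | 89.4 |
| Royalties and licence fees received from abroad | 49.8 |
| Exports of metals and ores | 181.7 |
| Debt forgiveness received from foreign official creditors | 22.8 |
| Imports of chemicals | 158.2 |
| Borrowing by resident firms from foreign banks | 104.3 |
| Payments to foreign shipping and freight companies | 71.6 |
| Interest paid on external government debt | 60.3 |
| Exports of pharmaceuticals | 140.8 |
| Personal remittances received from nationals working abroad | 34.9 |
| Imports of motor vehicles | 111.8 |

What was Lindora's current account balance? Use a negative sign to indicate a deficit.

Goods: -89.4 - 111.8 - 158.2 + 181.7 + 208.3 + 162.1 + 140.8 = 333.5
Services: 49.8 - 71.6 = -21.8
Primary income: -60.3
Secondary income: 34.9 + 19.9 = 54.8
Current account = 333.5 + (-21.8) + (-60.3) + 54.8 = 306.2
(Excluded from the current account — financial account: domestic pension funds' purchases of foreign equities 84.9, borrowing by resident firms from foreign banks 104.3; capital account: debt forgiveness received from foreign official creditors 22.8.)

306.2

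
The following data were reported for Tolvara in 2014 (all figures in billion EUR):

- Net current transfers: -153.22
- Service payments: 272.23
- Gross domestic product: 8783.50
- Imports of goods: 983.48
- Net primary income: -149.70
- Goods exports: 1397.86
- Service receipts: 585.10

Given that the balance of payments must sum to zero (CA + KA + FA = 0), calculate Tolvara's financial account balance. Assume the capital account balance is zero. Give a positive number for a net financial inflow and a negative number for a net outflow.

-424.33

Goods balance = 1397.86 - 983.48 = 414.38
Services balance = 585.10 - 272.23 = 312.87
Trade balance (goods + services) = 414.38 + 312.87 = 727.25
Net primary income = -149.70
Net secondary income = -153.22
Current account = 727.25 + (-149.70) + (-153.22) = 424.33
Financial account = -(424.33) = -424.33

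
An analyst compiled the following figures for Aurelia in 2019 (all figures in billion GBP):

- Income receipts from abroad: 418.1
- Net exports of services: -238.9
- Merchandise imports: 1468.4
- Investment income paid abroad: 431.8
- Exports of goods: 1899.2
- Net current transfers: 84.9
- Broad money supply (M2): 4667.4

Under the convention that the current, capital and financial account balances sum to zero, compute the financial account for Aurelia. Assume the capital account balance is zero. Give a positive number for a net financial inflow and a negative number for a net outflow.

-263.1

Goods balance = 1899.2 - 1468.4 = 430.8
Services balance = -238.9
Trade balance (goods + services) = 430.8 + (-238.9) = 191.9
Net primary income = 418.1 - 431.8 = -13.7
Net secondary income = 84.9
Current account = 191.9 + (-13.7) + 84.9 = 263.1
Financial account = -(263.1) = -263.1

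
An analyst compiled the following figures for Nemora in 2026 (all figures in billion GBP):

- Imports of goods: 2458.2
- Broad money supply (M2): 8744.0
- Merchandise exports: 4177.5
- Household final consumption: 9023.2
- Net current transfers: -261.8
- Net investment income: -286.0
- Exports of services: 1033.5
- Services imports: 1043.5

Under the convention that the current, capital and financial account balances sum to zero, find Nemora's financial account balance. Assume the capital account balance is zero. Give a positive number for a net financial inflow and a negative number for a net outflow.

Goods balance = 4177.5 - 2458.2 = 1719.3
Services balance = 1033.5 - 1043.5 = -10.0
Trade balance (goods + services) = 1719.3 + (-10.0) = 1709.3
Net primary income = -286.0
Net secondary income = -261.8
Current account = 1709.3 + (-286.0) + (-261.8) = 1161.5
Financial account = -(1161.5) = -1161.5

-1161.5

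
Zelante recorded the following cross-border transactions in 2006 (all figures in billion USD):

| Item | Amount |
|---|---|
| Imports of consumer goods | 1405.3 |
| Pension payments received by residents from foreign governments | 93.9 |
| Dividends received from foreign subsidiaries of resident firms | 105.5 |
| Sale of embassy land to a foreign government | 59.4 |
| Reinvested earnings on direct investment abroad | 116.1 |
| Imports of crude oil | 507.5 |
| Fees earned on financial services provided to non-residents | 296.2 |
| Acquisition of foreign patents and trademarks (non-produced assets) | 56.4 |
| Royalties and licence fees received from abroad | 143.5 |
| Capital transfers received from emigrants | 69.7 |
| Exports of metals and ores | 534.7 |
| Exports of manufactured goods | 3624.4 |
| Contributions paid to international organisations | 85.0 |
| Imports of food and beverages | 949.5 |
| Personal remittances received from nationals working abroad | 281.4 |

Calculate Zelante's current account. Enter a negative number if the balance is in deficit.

Goods: -507.5 - 949.5 + 534.7 - 1405.3 + 3624.4 = 1296.8
Services: 143.5 + 296.2 = 439.7
Primary income: 105.5 + 116.1 = 221.6
Secondary income: -85.0 + 281.4 + 93.9 = 290.3
Current account = 1296.8 + 439.7 + 221.6 + 290.3 = 2248.4
(Excluded from the current account — capital account: sale of embassy land to a foreign government 59.4, acquisition of foreign patents and trademarks (non-produced assets) 56.4, capital transfers received from emigrants 69.7.)

2248.4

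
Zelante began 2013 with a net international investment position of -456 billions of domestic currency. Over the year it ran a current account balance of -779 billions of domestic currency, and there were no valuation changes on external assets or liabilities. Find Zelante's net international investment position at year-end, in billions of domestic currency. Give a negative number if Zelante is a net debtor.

With no valuation effects, change in NIIP = current account = -779
End-of-year NIIP = -456 + (-779) = -1235

-1235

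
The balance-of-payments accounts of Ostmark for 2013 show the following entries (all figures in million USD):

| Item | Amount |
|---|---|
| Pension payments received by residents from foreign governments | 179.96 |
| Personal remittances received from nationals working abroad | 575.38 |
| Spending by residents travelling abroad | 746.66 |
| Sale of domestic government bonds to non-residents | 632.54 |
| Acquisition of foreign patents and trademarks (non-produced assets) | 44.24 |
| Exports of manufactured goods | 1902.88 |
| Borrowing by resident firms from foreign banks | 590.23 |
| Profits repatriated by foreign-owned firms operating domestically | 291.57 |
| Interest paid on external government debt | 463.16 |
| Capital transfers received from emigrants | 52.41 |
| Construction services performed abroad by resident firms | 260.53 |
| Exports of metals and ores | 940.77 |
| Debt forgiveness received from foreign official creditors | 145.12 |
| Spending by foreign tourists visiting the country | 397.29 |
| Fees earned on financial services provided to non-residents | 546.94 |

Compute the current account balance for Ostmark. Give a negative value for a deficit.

3302.36

Goods: 1902.88 + 940.77 = 2843.65
Services: 260.53 - 746.66 + 397.29 + 546.94 = 458.10
Primary income: -463.16 - 291.57 = -754.73
Secondary income: 575.38 + 179.96 = 755.34
Current account = 2843.65 + 458.10 + (-754.73) + 755.34 = 3302.36
(Excluded from the current account — financial account: sale of domestic government bonds to non-residents 632.54, borrowing by resident firms from foreign banks 590.23; capital account: acquisition of foreign patents and trademarks (non-produced assets) 44.24, capital transfers received from emigrants 52.41, debt forgiveness received from foreign official creditors 145.12.)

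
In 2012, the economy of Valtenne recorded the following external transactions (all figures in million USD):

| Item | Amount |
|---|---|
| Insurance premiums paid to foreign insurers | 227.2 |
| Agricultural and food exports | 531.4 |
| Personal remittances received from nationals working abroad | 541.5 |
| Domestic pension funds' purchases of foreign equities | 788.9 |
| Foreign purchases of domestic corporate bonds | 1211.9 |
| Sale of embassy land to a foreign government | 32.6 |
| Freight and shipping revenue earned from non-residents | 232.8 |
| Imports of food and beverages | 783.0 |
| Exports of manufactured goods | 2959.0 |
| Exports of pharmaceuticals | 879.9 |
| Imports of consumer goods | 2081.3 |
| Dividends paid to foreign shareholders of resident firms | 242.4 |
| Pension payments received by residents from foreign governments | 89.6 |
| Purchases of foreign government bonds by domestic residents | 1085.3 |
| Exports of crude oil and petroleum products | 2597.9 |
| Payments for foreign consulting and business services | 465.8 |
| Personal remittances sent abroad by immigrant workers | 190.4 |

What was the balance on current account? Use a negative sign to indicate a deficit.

Goods: 2597.9 - 2081.3 + 2959.0 - 783.0 + 879.9 + 531.4 = 4103.9
Services: 232.8 - 465.8 - 227.2 = -460.2
Primary income: -242.4
Secondary income: -190.4 + 541.5 + 89.6 = 440.7
Current account = 4103.9 + (-460.2) + (-242.4) + 440.7 = 3842.0
(Excluded from the current account — financial account: domestic pension funds' purchases of foreign equities 788.9, foreign purchases of domestic corporate bonds 1211.9, purchases of foreign government bonds by domestic residents 1085.3; capital account: sale of embassy land to a foreign government 32.6.)

3842.0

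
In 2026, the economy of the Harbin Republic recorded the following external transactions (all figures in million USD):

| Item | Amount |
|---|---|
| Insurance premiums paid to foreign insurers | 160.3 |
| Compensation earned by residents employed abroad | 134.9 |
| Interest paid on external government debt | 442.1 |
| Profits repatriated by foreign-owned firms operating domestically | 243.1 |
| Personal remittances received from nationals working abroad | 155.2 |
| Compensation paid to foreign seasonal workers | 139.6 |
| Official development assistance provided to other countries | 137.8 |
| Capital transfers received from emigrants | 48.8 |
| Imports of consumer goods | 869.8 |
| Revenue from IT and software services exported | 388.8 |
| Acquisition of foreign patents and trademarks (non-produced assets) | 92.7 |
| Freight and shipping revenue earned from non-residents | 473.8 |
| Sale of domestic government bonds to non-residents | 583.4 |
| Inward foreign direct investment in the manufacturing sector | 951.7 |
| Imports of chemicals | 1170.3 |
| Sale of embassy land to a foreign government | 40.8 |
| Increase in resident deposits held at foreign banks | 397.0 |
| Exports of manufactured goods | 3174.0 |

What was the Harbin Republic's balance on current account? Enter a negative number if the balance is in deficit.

Goods: -1170.3 + 3174.0 - 869.8 = 1133.9
Services: -160.3 + 473.8 + 388.8 = 702.3
Primary income: -243.1 + 134.9 - 139.6 - 442.1 = -689.9
Secondary income: 155.2 - 137.8 = 17.4
Current account = 1133.9 + 702.3 + (-689.9) + 17.4 = 1163.7
(Excluded from the current account — capital account: capital transfers received from emigrants 48.8, acquisition of foreign patents and trademarks (non-produced assets) 92.7, sale of embassy land to a foreign government 40.8; financial account: sale of domestic government bonds to non-residents 583.4, inward foreign direct investment in the manufacturing sector 951.7, increase in resident deposits held at foreign banks 397.0.)

1163.7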